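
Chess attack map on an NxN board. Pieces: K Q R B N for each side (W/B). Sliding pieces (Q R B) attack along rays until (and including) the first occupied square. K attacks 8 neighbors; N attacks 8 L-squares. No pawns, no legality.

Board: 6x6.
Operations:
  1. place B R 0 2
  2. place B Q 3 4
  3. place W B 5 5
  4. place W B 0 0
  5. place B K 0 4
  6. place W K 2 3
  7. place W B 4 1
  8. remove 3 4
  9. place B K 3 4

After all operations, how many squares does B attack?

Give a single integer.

Answer: 21

Derivation:
Op 1: place BR@(0,2)
Op 2: place BQ@(3,4)
Op 3: place WB@(5,5)
Op 4: place WB@(0,0)
Op 5: place BK@(0,4)
Op 6: place WK@(2,3)
Op 7: place WB@(4,1)
Op 8: remove (3,4)
Op 9: place BK@(3,4)
Per-piece attacks for B:
  BR@(0,2): attacks (0,3) (0,4) (0,1) (0,0) (1,2) (2,2) (3,2) (4,2) (5,2) [ray(0,1) blocked at (0,4); ray(0,-1) blocked at (0,0)]
  BK@(0,4): attacks (0,5) (0,3) (1,4) (1,5) (1,3)
  BK@(3,4): attacks (3,5) (3,3) (4,4) (2,4) (4,5) (4,3) (2,5) (2,3)
Union (21 distinct): (0,0) (0,1) (0,3) (0,4) (0,5) (1,2) (1,3) (1,4) (1,5) (2,2) (2,3) (2,4) (2,5) (3,2) (3,3) (3,5) (4,2) (4,3) (4,4) (4,5) (5,2)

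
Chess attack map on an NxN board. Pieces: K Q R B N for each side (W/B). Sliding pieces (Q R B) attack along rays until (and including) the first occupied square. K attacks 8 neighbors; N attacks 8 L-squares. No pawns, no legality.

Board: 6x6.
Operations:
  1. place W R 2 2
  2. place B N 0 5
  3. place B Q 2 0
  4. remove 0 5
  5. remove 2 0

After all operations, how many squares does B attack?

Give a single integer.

Answer: 0

Derivation:
Op 1: place WR@(2,2)
Op 2: place BN@(0,5)
Op 3: place BQ@(2,0)
Op 4: remove (0,5)
Op 5: remove (2,0)
Per-piece attacks for B:
Union (0 distinct): (none)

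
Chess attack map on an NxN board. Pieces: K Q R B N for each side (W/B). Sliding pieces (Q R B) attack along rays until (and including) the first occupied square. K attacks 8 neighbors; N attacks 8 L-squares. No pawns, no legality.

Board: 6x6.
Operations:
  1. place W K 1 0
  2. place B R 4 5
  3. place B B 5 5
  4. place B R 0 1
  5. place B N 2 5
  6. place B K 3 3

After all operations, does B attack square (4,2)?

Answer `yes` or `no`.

Op 1: place WK@(1,0)
Op 2: place BR@(4,5)
Op 3: place BB@(5,5)
Op 4: place BR@(0,1)
Op 5: place BN@(2,5)
Op 6: place BK@(3,3)
Per-piece attacks for B:
  BR@(0,1): attacks (0,2) (0,3) (0,4) (0,5) (0,0) (1,1) (2,1) (3,1) (4,1) (5,1)
  BN@(2,5): attacks (3,3) (4,4) (1,3) (0,4)
  BK@(3,3): attacks (3,4) (3,2) (4,3) (2,3) (4,4) (4,2) (2,4) (2,2)
  BR@(4,5): attacks (4,4) (4,3) (4,2) (4,1) (4,0) (5,5) (3,5) (2,5) [ray(1,0) blocked at (5,5); ray(-1,0) blocked at (2,5)]
  BB@(5,5): attacks (4,4) (3,3) [ray(-1,-1) blocked at (3,3)]
B attacks (4,2): yes

Answer: yes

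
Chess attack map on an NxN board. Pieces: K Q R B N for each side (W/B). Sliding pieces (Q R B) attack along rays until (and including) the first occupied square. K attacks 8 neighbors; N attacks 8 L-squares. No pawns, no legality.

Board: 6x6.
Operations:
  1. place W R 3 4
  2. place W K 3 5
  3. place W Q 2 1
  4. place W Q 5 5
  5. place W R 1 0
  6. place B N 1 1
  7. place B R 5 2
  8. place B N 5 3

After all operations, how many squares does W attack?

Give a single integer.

Op 1: place WR@(3,4)
Op 2: place WK@(3,5)
Op 3: place WQ@(2,1)
Op 4: place WQ@(5,5)
Op 5: place WR@(1,0)
Op 6: place BN@(1,1)
Op 7: place BR@(5,2)
Op 8: place BN@(5,3)
Per-piece attacks for W:
  WR@(1,0): attacks (1,1) (2,0) (3,0) (4,0) (5,0) (0,0) [ray(0,1) blocked at (1,1)]
  WQ@(2,1): attacks (2,2) (2,3) (2,4) (2,5) (2,0) (3,1) (4,1) (5,1) (1,1) (3,2) (4,3) (5,4) (3,0) (1,2) (0,3) (1,0) [ray(-1,0) blocked at (1,1); ray(-1,-1) blocked at (1,0)]
  WR@(3,4): attacks (3,5) (3,3) (3,2) (3,1) (3,0) (4,4) (5,4) (2,4) (1,4) (0,4) [ray(0,1) blocked at (3,5)]
  WK@(3,5): attacks (3,4) (4,5) (2,5) (4,4) (2,4)
  WQ@(5,5): attacks (5,4) (5,3) (4,5) (3,5) (4,4) (3,3) (2,2) (1,1) [ray(0,-1) blocked at (5,3); ray(-1,0) blocked at (3,5); ray(-1,-1) blocked at (1,1)]
Union (27 distinct): (0,0) (0,3) (0,4) (1,0) (1,1) (1,2) (1,4) (2,0) (2,2) (2,3) (2,4) (2,5) (3,0) (3,1) (3,2) (3,3) (3,4) (3,5) (4,0) (4,1) (4,3) (4,4) (4,5) (5,0) (5,1) (5,3) (5,4)

Answer: 27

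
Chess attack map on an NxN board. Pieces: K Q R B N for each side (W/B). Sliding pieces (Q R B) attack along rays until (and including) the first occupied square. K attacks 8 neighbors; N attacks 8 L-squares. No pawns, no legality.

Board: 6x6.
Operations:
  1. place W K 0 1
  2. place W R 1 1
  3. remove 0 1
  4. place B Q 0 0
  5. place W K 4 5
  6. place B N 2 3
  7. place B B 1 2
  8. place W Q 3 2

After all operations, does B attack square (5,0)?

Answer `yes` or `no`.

Op 1: place WK@(0,1)
Op 2: place WR@(1,1)
Op 3: remove (0,1)
Op 4: place BQ@(0,0)
Op 5: place WK@(4,5)
Op 6: place BN@(2,3)
Op 7: place BB@(1,2)
Op 8: place WQ@(3,2)
Per-piece attacks for B:
  BQ@(0,0): attacks (0,1) (0,2) (0,3) (0,4) (0,5) (1,0) (2,0) (3,0) (4,0) (5,0) (1,1) [ray(1,1) blocked at (1,1)]
  BB@(1,2): attacks (2,3) (2,1) (3,0) (0,3) (0,1) [ray(1,1) blocked at (2,3)]
  BN@(2,3): attacks (3,5) (4,4) (1,5) (0,4) (3,1) (4,2) (1,1) (0,2)
B attacks (5,0): yes

Answer: yes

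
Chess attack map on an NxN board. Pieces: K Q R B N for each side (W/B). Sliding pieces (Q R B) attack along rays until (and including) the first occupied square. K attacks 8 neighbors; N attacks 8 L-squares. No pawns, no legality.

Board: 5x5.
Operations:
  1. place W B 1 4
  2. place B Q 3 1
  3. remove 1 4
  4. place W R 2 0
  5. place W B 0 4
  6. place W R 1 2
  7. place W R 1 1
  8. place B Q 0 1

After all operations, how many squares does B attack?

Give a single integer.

Answer: 18

Derivation:
Op 1: place WB@(1,4)
Op 2: place BQ@(3,1)
Op 3: remove (1,4)
Op 4: place WR@(2,0)
Op 5: place WB@(0,4)
Op 6: place WR@(1,2)
Op 7: place WR@(1,1)
Op 8: place BQ@(0,1)
Per-piece attacks for B:
  BQ@(0,1): attacks (0,2) (0,3) (0,4) (0,0) (1,1) (1,2) (1,0) [ray(0,1) blocked at (0,4); ray(1,0) blocked at (1,1); ray(1,1) blocked at (1,2)]
  BQ@(3,1): attacks (3,2) (3,3) (3,4) (3,0) (4,1) (2,1) (1,1) (4,2) (4,0) (2,2) (1,3) (0,4) (2,0) [ray(-1,0) blocked at (1,1); ray(-1,1) blocked at (0,4); ray(-1,-1) blocked at (2,0)]
Union (18 distinct): (0,0) (0,2) (0,3) (0,4) (1,0) (1,1) (1,2) (1,3) (2,0) (2,1) (2,2) (3,0) (3,2) (3,3) (3,4) (4,0) (4,1) (4,2)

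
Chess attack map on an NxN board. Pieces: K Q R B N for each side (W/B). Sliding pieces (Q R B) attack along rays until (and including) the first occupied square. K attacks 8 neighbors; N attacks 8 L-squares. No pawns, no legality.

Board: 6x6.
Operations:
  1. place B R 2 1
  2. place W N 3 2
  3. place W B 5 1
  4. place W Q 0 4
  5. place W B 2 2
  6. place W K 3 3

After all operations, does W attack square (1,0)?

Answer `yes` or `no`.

Answer: no

Derivation:
Op 1: place BR@(2,1)
Op 2: place WN@(3,2)
Op 3: place WB@(5,1)
Op 4: place WQ@(0,4)
Op 5: place WB@(2,2)
Op 6: place WK@(3,3)
Per-piece attacks for W:
  WQ@(0,4): attacks (0,5) (0,3) (0,2) (0,1) (0,0) (1,4) (2,4) (3,4) (4,4) (5,4) (1,5) (1,3) (2,2) [ray(1,-1) blocked at (2,2)]
  WB@(2,2): attacks (3,3) (3,1) (4,0) (1,3) (0,4) (1,1) (0,0) [ray(1,1) blocked at (3,3); ray(-1,1) blocked at (0,4)]
  WN@(3,2): attacks (4,4) (5,3) (2,4) (1,3) (4,0) (5,1) (2,0) (1,1)
  WK@(3,3): attacks (3,4) (3,2) (4,3) (2,3) (4,4) (4,2) (2,4) (2,2)
  WB@(5,1): attacks (4,2) (3,3) (4,0) [ray(-1,1) blocked at (3,3)]
W attacks (1,0): no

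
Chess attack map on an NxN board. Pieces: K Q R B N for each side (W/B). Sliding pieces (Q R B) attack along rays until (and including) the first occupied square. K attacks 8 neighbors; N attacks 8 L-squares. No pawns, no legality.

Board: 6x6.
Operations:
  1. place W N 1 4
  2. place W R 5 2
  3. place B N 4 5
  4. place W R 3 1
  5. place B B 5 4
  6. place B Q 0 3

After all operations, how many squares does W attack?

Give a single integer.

Op 1: place WN@(1,4)
Op 2: place WR@(5,2)
Op 3: place BN@(4,5)
Op 4: place WR@(3,1)
Op 5: place BB@(5,4)
Op 6: place BQ@(0,3)
Per-piece attacks for W:
  WN@(1,4): attacks (3,5) (2,2) (3,3) (0,2)
  WR@(3,1): attacks (3,2) (3,3) (3,4) (3,5) (3,0) (4,1) (5,1) (2,1) (1,1) (0,1)
  WR@(5,2): attacks (5,3) (5,4) (5,1) (5,0) (4,2) (3,2) (2,2) (1,2) (0,2) [ray(0,1) blocked at (5,4)]
Union (17 distinct): (0,1) (0,2) (1,1) (1,2) (2,1) (2,2) (3,0) (3,2) (3,3) (3,4) (3,5) (4,1) (4,2) (5,0) (5,1) (5,3) (5,4)

Answer: 17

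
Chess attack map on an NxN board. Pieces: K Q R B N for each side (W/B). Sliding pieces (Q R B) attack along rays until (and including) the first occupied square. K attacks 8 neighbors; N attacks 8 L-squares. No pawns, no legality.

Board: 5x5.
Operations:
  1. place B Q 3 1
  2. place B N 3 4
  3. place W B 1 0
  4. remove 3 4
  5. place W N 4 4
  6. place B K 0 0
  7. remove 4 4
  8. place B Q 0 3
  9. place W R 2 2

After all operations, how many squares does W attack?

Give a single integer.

Op 1: place BQ@(3,1)
Op 2: place BN@(3,4)
Op 3: place WB@(1,0)
Op 4: remove (3,4)
Op 5: place WN@(4,4)
Op 6: place BK@(0,0)
Op 7: remove (4,4)
Op 8: place BQ@(0,3)
Op 9: place WR@(2,2)
Per-piece attacks for W:
  WB@(1,0): attacks (2,1) (3,2) (4,3) (0,1)
  WR@(2,2): attacks (2,3) (2,4) (2,1) (2,0) (3,2) (4,2) (1,2) (0,2)
Union (10 distinct): (0,1) (0,2) (1,2) (2,0) (2,1) (2,3) (2,4) (3,2) (4,2) (4,3)

Answer: 10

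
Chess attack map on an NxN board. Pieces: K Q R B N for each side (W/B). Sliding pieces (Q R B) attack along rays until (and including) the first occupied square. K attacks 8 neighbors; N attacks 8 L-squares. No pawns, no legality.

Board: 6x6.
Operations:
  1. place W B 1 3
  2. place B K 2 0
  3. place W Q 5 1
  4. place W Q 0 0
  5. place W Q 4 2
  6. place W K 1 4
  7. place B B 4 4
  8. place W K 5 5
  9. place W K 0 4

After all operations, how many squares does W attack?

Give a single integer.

Op 1: place WB@(1,3)
Op 2: place BK@(2,0)
Op 3: place WQ@(5,1)
Op 4: place WQ@(0,0)
Op 5: place WQ@(4,2)
Op 6: place WK@(1,4)
Op 7: place BB@(4,4)
Op 8: place WK@(5,5)
Op 9: place WK@(0,4)
Per-piece attacks for W:
  WQ@(0,0): attacks (0,1) (0,2) (0,3) (0,4) (1,0) (2,0) (1,1) (2,2) (3,3) (4,4) [ray(0,1) blocked at (0,4); ray(1,0) blocked at (2,0); ray(1,1) blocked at (4,4)]
  WK@(0,4): attacks (0,5) (0,3) (1,4) (1,5) (1,3)
  WB@(1,3): attacks (2,4) (3,5) (2,2) (3,1) (4,0) (0,4) (0,2) [ray(-1,1) blocked at (0,4)]
  WK@(1,4): attacks (1,5) (1,3) (2,4) (0,4) (2,5) (2,3) (0,5) (0,3)
  WQ@(4,2): attacks (4,3) (4,4) (4,1) (4,0) (5,2) (3,2) (2,2) (1,2) (0,2) (5,3) (5,1) (3,3) (2,4) (1,5) (3,1) (2,0) [ray(0,1) blocked at (4,4); ray(1,-1) blocked at (5,1); ray(-1,-1) blocked at (2,0)]
  WQ@(5,1): attacks (5,2) (5,3) (5,4) (5,5) (5,0) (4,1) (3,1) (2,1) (1,1) (0,1) (4,2) (4,0) [ray(0,1) blocked at (5,5); ray(-1,1) blocked at (4,2)]
  WK@(5,5): attacks (5,4) (4,5) (4,4)
Union (33 distinct): (0,1) (0,2) (0,3) (0,4) (0,5) (1,0) (1,1) (1,2) (1,3) (1,4) (1,5) (2,0) (2,1) (2,2) (2,3) (2,4) (2,5) (3,1) (3,2) (3,3) (3,5) (4,0) (4,1) (4,2) (4,3) (4,4) (4,5) (5,0) (5,1) (5,2) (5,3) (5,4) (5,5)

Answer: 33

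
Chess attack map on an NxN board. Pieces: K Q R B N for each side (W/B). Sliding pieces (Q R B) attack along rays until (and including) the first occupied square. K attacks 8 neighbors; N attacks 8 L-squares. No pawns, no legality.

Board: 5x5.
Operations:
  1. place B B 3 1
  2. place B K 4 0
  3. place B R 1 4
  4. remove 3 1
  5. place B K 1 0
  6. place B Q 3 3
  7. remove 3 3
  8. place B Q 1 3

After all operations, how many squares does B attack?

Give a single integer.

Answer: 23

Derivation:
Op 1: place BB@(3,1)
Op 2: place BK@(4,0)
Op 3: place BR@(1,4)
Op 4: remove (3,1)
Op 5: place BK@(1,0)
Op 6: place BQ@(3,3)
Op 7: remove (3,3)
Op 8: place BQ@(1,3)
Per-piece attacks for B:
  BK@(1,0): attacks (1,1) (2,0) (0,0) (2,1) (0,1)
  BQ@(1,3): attacks (1,4) (1,2) (1,1) (1,0) (2,3) (3,3) (4,3) (0,3) (2,4) (2,2) (3,1) (4,0) (0,4) (0,2) [ray(0,1) blocked at (1,4); ray(0,-1) blocked at (1,0); ray(1,-1) blocked at (4,0)]
  BR@(1,4): attacks (1,3) (2,4) (3,4) (4,4) (0,4) [ray(0,-1) blocked at (1,3)]
  BK@(4,0): attacks (4,1) (3,0) (3,1)
Union (23 distinct): (0,0) (0,1) (0,2) (0,3) (0,4) (1,0) (1,1) (1,2) (1,3) (1,4) (2,0) (2,1) (2,2) (2,3) (2,4) (3,0) (3,1) (3,3) (3,4) (4,0) (4,1) (4,3) (4,4)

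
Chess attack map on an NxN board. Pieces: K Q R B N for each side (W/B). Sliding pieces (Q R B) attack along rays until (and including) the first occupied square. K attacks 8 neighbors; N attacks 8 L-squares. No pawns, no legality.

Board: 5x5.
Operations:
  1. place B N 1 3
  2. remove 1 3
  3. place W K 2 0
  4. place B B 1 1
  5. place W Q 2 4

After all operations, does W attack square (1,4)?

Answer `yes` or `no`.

Op 1: place BN@(1,3)
Op 2: remove (1,3)
Op 3: place WK@(2,0)
Op 4: place BB@(1,1)
Op 5: place WQ@(2,4)
Per-piece attacks for W:
  WK@(2,0): attacks (2,1) (3,0) (1,0) (3,1) (1,1)
  WQ@(2,4): attacks (2,3) (2,2) (2,1) (2,0) (3,4) (4,4) (1,4) (0,4) (3,3) (4,2) (1,3) (0,2) [ray(0,-1) blocked at (2,0)]
W attacks (1,4): yes

Answer: yes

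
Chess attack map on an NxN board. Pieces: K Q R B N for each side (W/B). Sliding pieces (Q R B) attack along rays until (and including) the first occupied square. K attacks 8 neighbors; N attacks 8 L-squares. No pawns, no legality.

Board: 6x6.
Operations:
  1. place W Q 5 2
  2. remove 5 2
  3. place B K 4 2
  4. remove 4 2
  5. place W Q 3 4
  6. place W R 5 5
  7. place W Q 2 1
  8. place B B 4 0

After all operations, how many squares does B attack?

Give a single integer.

Answer: 5

Derivation:
Op 1: place WQ@(5,2)
Op 2: remove (5,2)
Op 3: place BK@(4,2)
Op 4: remove (4,2)
Op 5: place WQ@(3,4)
Op 6: place WR@(5,5)
Op 7: place WQ@(2,1)
Op 8: place BB@(4,0)
Per-piece attacks for B:
  BB@(4,0): attacks (5,1) (3,1) (2,2) (1,3) (0,4)
Union (5 distinct): (0,4) (1,3) (2,2) (3,1) (5,1)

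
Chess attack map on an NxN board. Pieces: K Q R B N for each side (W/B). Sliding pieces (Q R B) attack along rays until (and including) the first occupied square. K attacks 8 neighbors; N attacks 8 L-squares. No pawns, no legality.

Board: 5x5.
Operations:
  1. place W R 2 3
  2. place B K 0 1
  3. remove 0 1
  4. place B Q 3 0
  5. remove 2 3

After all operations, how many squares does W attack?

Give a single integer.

Op 1: place WR@(2,3)
Op 2: place BK@(0,1)
Op 3: remove (0,1)
Op 4: place BQ@(3,0)
Op 5: remove (2,3)
Per-piece attacks for W:
Union (0 distinct): (none)

Answer: 0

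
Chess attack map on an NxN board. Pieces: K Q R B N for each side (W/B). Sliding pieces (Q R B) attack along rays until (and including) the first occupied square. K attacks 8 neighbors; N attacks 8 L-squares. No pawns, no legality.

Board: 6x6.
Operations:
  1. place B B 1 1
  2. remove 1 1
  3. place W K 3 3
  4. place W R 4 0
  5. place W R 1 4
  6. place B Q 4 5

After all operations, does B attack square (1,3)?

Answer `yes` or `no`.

Op 1: place BB@(1,1)
Op 2: remove (1,1)
Op 3: place WK@(3,3)
Op 4: place WR@(4,0)
Op 5: place WR@(1,4)
Op 6: place BQ@(4,5)
Per-piece attacks for B:
  BQ@(4,5): attacks (4,4) (4,3) (4,2) (4,1) (4,0) (5,5) (3,5) (2,5) (1,5) (0,5) (5,4) (3,4) (2,3) (1,2) (0,1) [ray(0,-1) blocked at (4,0)]
B attacks (1,3): no

Answer: no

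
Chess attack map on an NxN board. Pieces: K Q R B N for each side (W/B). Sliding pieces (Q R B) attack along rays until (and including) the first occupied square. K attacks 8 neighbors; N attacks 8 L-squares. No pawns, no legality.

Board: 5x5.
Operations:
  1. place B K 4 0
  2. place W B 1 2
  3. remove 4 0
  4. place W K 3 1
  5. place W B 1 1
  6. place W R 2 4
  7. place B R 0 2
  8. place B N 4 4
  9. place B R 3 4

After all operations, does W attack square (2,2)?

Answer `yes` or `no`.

Answer: yes

Derivation:
Op 1: place BK@(4,0)
Op 2: place WB@(1,2)
Op 3: remove (4,0)
Op 4: place WK@(3,1)
Op 5: place WB@(1,1)
Op 6: place WR@(2,4)
Op 7: place BR@(0,2)
Op 8: place BN@(4,4)
Op 9: place BR@(3,4)
Per-piece attacks for W:
  WB@(1,1): attacks (2,2) (3,3) (4,4) (2,0) (0,2) (0,0) [ray(1,1) blocked at (4,4); ray(-1,1) blocked at (0,2)]
  WB@(1,2): attacks (2,3) (3,4) (2,1) (3,0) (0,3) (0,1) [ray(1,1) blocked at (3,4)]
  WR@(2,4): attacks (2,3) (2,2) (2,1) (2,0) (3,4) (1,4) (0,4) [ray(1,0) blocked at (3,4)]
  WK@(3,1): attacks (3,2) (3,0) (4,1) (2,1) (4,2) (4,0) (2,2) (2,0)
W attacks (2,2): yes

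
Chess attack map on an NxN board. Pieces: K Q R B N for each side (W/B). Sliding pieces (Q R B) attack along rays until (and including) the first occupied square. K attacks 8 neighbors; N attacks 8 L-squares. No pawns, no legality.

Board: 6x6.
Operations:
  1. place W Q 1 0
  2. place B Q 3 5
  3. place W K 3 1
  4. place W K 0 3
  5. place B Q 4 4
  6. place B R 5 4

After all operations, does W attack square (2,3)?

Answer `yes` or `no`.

Answer: no

Derivation:
Op 1: place WQ@(1,0)
Op 2: place BQ@(3,5)
Op 3: place WK@(3,1)
Op 4: place WK@(0,3)
Op 5: place BQ@(4,4)
Op 6: place BR@(5,4)
Per-piece attacks for W:
  WK@(0,3): attacks (0,4) (0,2) (1,3) (1,4) (1,2)
  WQ@(1,0): attacks (1,1) (1,2) (1,3) (1,4) (1,5) (2,0) (3,0) (4,0) (5,0) (0,0) (2,1) (3,2) (4,3) (5,4) (0,1) [ray(1,1) blocked at (5,4)]
  WK@(3,1): attacks (3,2) (3,0) (4,1) (2,1) (4,2) (4,0) (2,2) (2,0)
W attacks (2,3): no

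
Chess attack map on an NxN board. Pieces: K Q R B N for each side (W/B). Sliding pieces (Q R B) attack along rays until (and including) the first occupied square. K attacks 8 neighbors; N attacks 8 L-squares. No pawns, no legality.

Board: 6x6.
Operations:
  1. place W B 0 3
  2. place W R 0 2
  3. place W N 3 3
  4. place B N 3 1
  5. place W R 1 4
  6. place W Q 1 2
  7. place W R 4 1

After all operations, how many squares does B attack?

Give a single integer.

Answer: 6

Derivation:
Op 1: place WB@(0,3)
Op 2: place WR@(0,2)
Op 3: place WN@(3,3)
Op 4: place BN@(3,1)
Op 5: place WR@(1,4)
Op 6: place WQ@(1,2)
Op 7: place WR@(4,1)
Per-piece attacks for B:
  BN@(3,1): attacks (4,3) (5,2) (2,3) (1,2) (5,0) (1,0)
Union (6 distinct): (1,0) (1,2) (2,3) (4,3) (5,0) (5,2)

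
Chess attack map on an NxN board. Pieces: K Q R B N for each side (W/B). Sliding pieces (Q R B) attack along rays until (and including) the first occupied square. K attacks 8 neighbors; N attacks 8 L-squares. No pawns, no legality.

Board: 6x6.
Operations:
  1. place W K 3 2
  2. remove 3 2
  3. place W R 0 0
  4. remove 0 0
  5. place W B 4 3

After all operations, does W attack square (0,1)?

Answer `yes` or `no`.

Op 1: place WK@(3,2)
Op 2: remove (3,2)
Op 3: place WR@(0,0)
Op 4: remove (0,0)
Op 5: place WB@(4,3)
Per-piece attacks for W:
  WB@(4,3): attacks (5,4) (5,2) (3,4) (2,5) (3,2) (2,1) (1,0)
W attacks (0,1): no

Answer: no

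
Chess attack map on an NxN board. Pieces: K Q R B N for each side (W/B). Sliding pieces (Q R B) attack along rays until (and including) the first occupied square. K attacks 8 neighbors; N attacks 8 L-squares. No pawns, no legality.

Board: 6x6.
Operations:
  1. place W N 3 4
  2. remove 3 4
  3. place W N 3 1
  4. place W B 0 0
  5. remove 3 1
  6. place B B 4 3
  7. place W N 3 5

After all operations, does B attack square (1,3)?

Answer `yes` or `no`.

Answer: no

Derivation:
Op 1: place WN@(3,4)
Op 2: remove (3,4)
Op 3: place WN@(3,1)
Op 4: place WB@(0,0)
Op 5: remove (3,1)
Op 6: place BB@(4,3)
Op 7: place WN@(3,5)
Per-piece attacks for B:
  BB@(4,3): attacks (5,4) (5,2) (3,4) (2,5) (3,2) (2,1) (1,0)
B attacks (1,3): no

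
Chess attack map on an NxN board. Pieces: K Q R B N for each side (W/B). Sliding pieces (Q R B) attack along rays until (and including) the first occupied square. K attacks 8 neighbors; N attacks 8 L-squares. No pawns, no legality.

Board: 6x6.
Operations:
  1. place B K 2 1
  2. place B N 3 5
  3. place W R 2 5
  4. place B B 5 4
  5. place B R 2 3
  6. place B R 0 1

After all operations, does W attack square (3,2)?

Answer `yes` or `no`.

Op 1: place BK@(2,1)
Op 2: place BN@(3,5)
Op 3: place WR@(2,5)
Op 4: place BB@(5,4)
Op 5: place BR@(2,3)
Op 6: place BR@(0,1)
Per-piece attacks for W:
  WR@(2,5): attacks (2,4) (2,3) (3,5) (1,5) (0,5) [ray(0,-1) blocked at (2,3); ray(1,0) blocked at (3,5)]
W attacks (3,2): no

Answer: no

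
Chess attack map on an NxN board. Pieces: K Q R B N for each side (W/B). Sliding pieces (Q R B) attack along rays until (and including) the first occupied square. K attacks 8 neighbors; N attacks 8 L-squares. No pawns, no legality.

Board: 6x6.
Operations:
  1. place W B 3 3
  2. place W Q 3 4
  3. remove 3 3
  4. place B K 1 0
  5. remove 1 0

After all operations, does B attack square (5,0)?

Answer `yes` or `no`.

Answer: no

Derivation:
Op 1: place WB@(3,3)
Op 2: place WQ@(3,4)
Op 3: remove (3,3)
Op 4: place BK@(1,0)
Op 5: remove (1,0)
Per-piece attacks for B:
B attacks (5,0): no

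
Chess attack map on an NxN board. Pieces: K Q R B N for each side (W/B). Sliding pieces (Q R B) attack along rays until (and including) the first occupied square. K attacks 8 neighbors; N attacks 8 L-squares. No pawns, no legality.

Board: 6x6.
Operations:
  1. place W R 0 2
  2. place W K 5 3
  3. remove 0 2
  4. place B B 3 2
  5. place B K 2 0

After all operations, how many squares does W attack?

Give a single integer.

Answer: 5

Derivation:
Op 1: place WR@(0,2)
Op 2: place WK@(5,3)
Op 3: remove (0,2)
Op 4: place BB@(3,2)
Op 5: place BK@(2,0)
Per-piece attacks for W:
  WK@(5,3): attacks (5,4) (5,2) (4,3) (4,4) (4,2)
Union (5 distinct): (4,2) (4,3) (4,4) (5,2) (5,4)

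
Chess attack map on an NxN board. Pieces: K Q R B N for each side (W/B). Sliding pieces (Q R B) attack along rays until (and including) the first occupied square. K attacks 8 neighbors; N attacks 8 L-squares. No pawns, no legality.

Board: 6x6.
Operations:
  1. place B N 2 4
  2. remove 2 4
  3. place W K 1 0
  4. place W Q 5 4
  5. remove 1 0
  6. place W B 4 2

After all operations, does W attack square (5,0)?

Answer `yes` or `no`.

Answer: yes

Derivation:
Op 1: place BN@(2,4)
Op 2: remove (2,4)
Op 3: place WK@(1,0)
Op 4: place WQ@(5,4)
Op 5: remove (1,0)
Op 6: place WB@(4,2)
Per-piece attacks for W:
  WB@(4,2): attacks (5,3) (5,1) (3,3) (2,4) (1,5) (3,1) (2,0)
  WQ@(5,4): attacks (5,5) (5,3) (5,2) (5,1) (5,0) (4,4) (3,4) (2,4) (1,4) (0,4) (4,5) (4,3) (3,2) (2,1) (1,0)
W attacks (5,0): yes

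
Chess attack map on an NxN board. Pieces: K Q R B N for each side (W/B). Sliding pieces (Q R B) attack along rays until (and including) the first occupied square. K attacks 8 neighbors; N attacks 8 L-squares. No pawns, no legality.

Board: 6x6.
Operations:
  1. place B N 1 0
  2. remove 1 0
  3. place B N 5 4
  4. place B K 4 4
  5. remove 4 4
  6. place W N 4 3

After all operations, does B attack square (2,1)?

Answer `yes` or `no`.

Answer: no

Derivation:
Op 1: place BN@(1,0)
Op 2: remove (1,0)
Op 3: place BN@(5,4)
Op 4: place BK@(4,4)
Op 5: remove (4,4)
Op 6: place WN@(4,3)
Per-piece attacks for B:
  BN@(5,4): attacks (3,5) (4,2) (3,3)
B attacks (2,1): no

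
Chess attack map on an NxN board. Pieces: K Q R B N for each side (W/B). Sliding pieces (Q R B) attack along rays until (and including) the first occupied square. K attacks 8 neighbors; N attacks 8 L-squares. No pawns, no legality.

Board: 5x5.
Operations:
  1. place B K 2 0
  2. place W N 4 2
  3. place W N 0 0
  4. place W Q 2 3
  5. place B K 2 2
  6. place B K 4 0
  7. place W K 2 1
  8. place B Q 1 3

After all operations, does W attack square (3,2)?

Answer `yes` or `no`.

Answer: yes

Derivation:
Op 1: place BK@(2,0)
Op 2: place WN@(4,2)
Op 3: place WN@(0,0)
Op 4: place WQ@(2,3)
Op 5: place BK@(2,2)
Op 6: place BK@(4,0)
Op 7: place WK@(2,1)
Op 8: place BQ@(1,3)
Per-piece attacks for W:
  WN@(0,0): attacks (1,2) (2,1)
  WK@(2,1): attacks (2,2) (2,0) (3,1) (1,1) (3,2) (3,0) (1,2) (1,0)
  WQ@(2,3): attacks (2,4) (2,2) (3,3) (4,3) (1,3) (3,4) (3,2) (4,1) (1,4) (1,2) (0,1) [ray(0,-1) blocked at (2,2); ray(-1,0) blocked at (1,3)]
  WN@(4,2): attacks (3,4) (2,3) (3,0) (2,1)
W attacks (3,2): yes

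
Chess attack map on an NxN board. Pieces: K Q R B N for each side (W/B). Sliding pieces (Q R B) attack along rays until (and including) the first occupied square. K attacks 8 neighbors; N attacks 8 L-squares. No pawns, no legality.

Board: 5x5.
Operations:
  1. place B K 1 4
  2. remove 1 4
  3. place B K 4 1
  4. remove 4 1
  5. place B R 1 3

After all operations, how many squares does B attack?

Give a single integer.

Answer: 8

Derivation:
Op 1: place BK@(1,4)
Op 2: remove (1,4)
Op 3: place BK@(4,1)
Op 4: remove (4,1)
Op 5: place BR@(1,3)
Per-piece attacks for B:
  BR@(1,3): attacks (1,4) (1,2) (1,1) (1,0) (2,3) (3,3) (4,3) (0,3)
Union (8 distinct): (0,3) (1,0) (1,1) (1,2) (1,4) (2,3) (3,3) (4,3)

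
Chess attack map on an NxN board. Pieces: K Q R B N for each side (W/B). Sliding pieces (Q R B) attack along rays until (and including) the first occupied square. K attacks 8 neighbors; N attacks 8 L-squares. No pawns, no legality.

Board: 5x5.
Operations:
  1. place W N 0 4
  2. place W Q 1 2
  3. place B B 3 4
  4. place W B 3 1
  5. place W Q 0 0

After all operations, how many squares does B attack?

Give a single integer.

Op 1: place WN@(0,4)
Op 2: place WQ@(1,2)
Op 3: place BB@(3,4)
Op 4: place WB@(3,1)
Op 5: place WQ@(0,0)
Per-piece attacks for B:
  BB@(3,4): attacks (4,3) (2,3) (1,2) [ray(-1,-1) blocked at (1,2)]
Union (3 distinct): (1,2) (2,3) (4,3)

Answer: 3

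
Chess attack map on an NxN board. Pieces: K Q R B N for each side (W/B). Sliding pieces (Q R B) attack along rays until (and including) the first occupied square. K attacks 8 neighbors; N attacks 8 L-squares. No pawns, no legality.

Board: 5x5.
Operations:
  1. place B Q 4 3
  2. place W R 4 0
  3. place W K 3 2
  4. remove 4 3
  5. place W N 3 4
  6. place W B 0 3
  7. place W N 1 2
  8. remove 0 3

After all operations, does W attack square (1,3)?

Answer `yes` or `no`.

Answer: yes

Derivation:
Op 1: place BQ@(4,3)
Op 2: place WR@(4,0)
Op 3: place WK@(3,2)
Op 4: remove (4,3)
Op 5: place WN@(3,4)
Op 6: place WB@(0,3)
Op 7: place WN@(1,2)
Op 8: remove (0,3)
Per-piece attacks for W:
  WN@(1,2): attacks (2,4) (3,3) (0,4) (2,0) (3,1) (0,0)
  WK@(3,2): attacks (3,3) (3,1) (4,2) (2,2) (4,3) (4,1) (2,3) (2,1)
  WN@(3,4): attacks (4,2) (2,2) (1,3)
  WR@(4,0): attacks (4,1) (4,2) (4,3) (4,4) (3,0) (2,0) (1,0) (0,0)
W attacks (1,3): yes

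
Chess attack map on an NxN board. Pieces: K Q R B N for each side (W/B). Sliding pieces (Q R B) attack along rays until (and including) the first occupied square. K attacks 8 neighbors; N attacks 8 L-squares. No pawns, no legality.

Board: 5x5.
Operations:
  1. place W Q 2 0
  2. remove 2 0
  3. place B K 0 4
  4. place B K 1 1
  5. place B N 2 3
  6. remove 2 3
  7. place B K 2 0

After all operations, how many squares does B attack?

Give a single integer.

Answer: 14

Derivation:
Op 1: place WQ@(2,0)
Op 2: remove (2,0)
Op 3: place BK@(0,4)
Op 4: place BK@(1,1)
Op 5: place BN@(2,3)
Op 6: remove (2,3)
Op 7: place BK@(2,0)
Per-piece attacks for B:
  BK@(0,4): attacks (0,3) (1,4) (1,3)
  BK@(1,1): attacks (1,2) (1,0) (2,1) (0,1) (2,2) (2,0) (0,2) (0,0)
  BK@(2,0): attacks (2,1) (3,0) (1,0) (3,1) (1,1)
Union (14 distinct): (0,0) (0,1) (0,2) (0,3) (1,0) (1,1) (1,2) (1,3) (1,4) (2,0) (2,1) (2,2) (3,0) (3,1)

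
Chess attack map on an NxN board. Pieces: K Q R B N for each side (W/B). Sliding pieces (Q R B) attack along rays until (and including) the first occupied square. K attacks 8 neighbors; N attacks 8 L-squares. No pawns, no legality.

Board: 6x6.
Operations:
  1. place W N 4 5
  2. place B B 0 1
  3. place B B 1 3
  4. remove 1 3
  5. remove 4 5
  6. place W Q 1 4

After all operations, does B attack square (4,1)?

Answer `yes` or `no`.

Answer: no

Derivation:
Op 1: place WN@(4,5)
Op 2: place BB@(0,1)
Op 3: place BB@(1,3)
Op 4: remove (1,3)
Op 5: remove (4,5)
Op 6: place WQ@(1,4)
Per-piece attacks for B:
  BB@(0,1): attacks (1,2) (2,3) (3,4) (4,5) (1,0)
B attacks (4,1): no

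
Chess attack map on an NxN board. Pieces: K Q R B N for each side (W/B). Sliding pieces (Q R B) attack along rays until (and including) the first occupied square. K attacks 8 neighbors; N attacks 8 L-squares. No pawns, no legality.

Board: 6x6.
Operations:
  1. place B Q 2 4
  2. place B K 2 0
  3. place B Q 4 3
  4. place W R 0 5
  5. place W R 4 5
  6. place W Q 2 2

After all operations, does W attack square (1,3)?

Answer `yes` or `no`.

Answer: yes

Derivation:
Op 1: place BQ@(2,4)
Op 2: place BK@(2,0)
Op 3: place BQ@(4,3)
Op 4: place WR@(0,5)
Op 5: place WR@(4,5)
Op 6: place WQ@(2,2)
Per-piece attacks for W:
  WR@(0,5): attacks (0,4) (0,3) (0,2) (0,1) (0,0) (1,5) (2,5) (3,5) (4,5) [ray(1,0) blocked at (4,5)]
  WQ@(2,2): attacks (2,3) (2,4) (2,1) (2,0) (3,2) (4,2) (5,2) (1,2) (0,2) (3,3) (4,4) (5,5) (3,1) (4,0) (1,3) (0,4) (1,1) (0,0) [ray(0,1) blocked at (2,4); ray(0,-1) blocked at (2,0)]
  WR@(4,5): attacks (4,4) (4,3) (5,5) (3,5) (2,5) (1,5) (0,5) [ray(0,-1) blocked at (4,3); ray(-1,0) blocked at (0,5)]
W attacks (1,3): yes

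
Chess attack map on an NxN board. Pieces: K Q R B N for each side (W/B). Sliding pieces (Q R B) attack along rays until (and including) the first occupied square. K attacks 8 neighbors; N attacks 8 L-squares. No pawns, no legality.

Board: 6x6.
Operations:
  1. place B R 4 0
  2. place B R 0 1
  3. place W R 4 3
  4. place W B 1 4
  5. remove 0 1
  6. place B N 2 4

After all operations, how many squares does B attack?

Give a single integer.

Op 1: place BR@(4,0)
Op 2: place BR@(0,1)
Op 3: place WR@(4,3)
Op 4: place WB@(1,4)
Op 5: remove (0,1)
Op 6: place BN@(2,4)
Per-piece attacks for B:
  BN@(2,4): attacks (4,5) (0,5) (3,2) (4,3) (1,2) (0,3)
  BR@(4,0): attacks (4,1) (4,2) (4,3) (5,0) (3,0) (2,0) (1,0) (0,0) [ray(0,1) blocked at (4,3)]
Union (13 distinct): (0,0) (0,3) (0,5) (1,0) (1,2) (2,0) (3,0) (3,2) (4,1) (4,2) (4,3) (4,5) (5,0)

Answer: 13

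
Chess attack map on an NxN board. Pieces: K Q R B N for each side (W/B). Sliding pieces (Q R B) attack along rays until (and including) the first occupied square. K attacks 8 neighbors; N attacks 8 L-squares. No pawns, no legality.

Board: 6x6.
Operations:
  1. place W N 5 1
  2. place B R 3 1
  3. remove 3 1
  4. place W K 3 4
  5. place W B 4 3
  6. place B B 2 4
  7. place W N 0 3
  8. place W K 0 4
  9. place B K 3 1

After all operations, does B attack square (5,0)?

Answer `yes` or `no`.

Op 1: place WN@(5,1)
Op 2: place BR@(3,1)
Op 3: remove (3,1)
Op 4: place WK@(3,4)
Op 5: place WB@(4,3)
Op 6: place BB@(2,4)
Op 7: place WN@(0,3)
Op 8: place WK@(0,4)
Op 9: place BK@(3,1)
Per-piece attacks for B:
  BB@(2,4): attacks (3,5) (3,3) (4,2) (5,1) (1,5) (1,3) (0,2) [ray(1,-1) blocked at (5,1)]
  BK@(3,1): attacks (3,2) (3,0) (4,1) (2,1) (4,2) (4,0) (2,2) (2,0)
B attacks (5,0): no

Answer: no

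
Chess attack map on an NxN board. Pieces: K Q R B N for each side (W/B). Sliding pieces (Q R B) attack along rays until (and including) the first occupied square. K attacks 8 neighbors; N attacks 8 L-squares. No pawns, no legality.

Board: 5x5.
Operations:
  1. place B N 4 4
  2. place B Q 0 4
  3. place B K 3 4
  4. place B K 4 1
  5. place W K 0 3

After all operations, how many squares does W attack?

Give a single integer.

Op 1: place BN@(4,4)
Op 2: place BQ@(0,4)
Op 3: place BK@(3,4)
Op 4: place BK@(4,1)
Op 5: place WK@(0,3)
Per-piece attacks for W:
  WK@(0,3): attacks (0,4) (0,2) (1,3) (1,4) (1,2)
Union (5 distinct): (0,2) (0,4) (1,2) (1,3) (1,4)

Answer: 5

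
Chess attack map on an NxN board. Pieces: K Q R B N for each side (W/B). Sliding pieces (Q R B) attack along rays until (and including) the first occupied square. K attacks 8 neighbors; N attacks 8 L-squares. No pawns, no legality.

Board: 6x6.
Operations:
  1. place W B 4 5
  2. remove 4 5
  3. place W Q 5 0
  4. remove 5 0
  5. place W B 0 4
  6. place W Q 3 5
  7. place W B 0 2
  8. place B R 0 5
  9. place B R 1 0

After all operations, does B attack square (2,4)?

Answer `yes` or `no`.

Op 1: place WB@(4,5)
Op 2: remove (4,5)
Op 3: place WQ@(5,0)
Op 4: remove (5,0)
Op 5: place WB@(0,4)
Op 6: place WQ@(3,5)
Op 7: place WB@(0,2)
Op 8: place BR@(0,5)
Op 9: place BR@(1,0)
Per-piece attacks for B:
  BR@(0,5): attacks (0,4) (1,5) (2,5) (3,5) [ray(0,-1) blocked at (0,4); ray(1,0) blocked at (3,5)]
  BR@(1,0): attacks (1,1) (1,2) (1,3) (1,4) (1,5) (2,0) (3,0) (4,0) (5,0) (0,0)
B attacks (2,4): no

Answer: no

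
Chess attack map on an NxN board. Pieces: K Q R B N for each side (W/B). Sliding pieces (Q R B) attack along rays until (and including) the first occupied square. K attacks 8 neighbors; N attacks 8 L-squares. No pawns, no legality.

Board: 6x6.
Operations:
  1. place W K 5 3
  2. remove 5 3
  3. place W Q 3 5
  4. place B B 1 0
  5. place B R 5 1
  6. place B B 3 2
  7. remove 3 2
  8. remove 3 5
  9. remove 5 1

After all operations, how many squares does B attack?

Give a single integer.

Answer: 5

Derivation:
Op 1: place WK@(5,3)
Op 2: remove (5,3)
Op 3: place WQ@(3,5)
Op 4: place BB@(1,0)
Op 5: place BR@(5,1)
Op 6: place BB@(3,2)
Op 7: remove (3,2)
Op 8: remove (3,5)
Op 9: remove (5,1)
Per-piece attacks for B:
  BB@(1,0): attacks (2,1) (3,2) (4,3) (5,4) (0,1)
Union (5 distinct): (0,1) (2,1) (3,2) (4,3) (5,4)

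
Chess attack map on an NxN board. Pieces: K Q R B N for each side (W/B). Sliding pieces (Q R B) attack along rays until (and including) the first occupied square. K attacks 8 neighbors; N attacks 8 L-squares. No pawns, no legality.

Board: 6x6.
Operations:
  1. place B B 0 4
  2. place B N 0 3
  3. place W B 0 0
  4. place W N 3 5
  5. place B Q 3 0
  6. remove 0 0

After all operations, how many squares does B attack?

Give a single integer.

Op 1: place BB@(0,4)
Op 2: place BN@(0,3)
Op 3: place WB@(0,0)
Op 4: place WN@(3,5)
Op 5: place BQ@(3,0)
Op 6: remove (0,0)
Per-piece attacks for B:
  BN@(0,3): attacks (1,5) (2,4) (1,1) (2,2)
  BB@(0,4): attacks (1,5) (1,3) (2,2) (3,1) (4,0)
  BQ@(3,0): attacks (3,1) (3,2) (3,3) (3,4) (3,5) (4,0) (5,0) (2,0) (1,0) (0,0) (4,1) (5,2) (2,1) (1,2) (0,3) [ray(0,1) blocked at (3,5); ray(-1,1) blocked at (0,3)]
Union (20 distinct): (0,0) (0,3) (1,0) (1,1) (1,2) (1,3) (1,5) (2,0) (2,1) (2,2) (2,4) (3,1) (3,2) (3,3) (3,4) (3,5) (4,0) (4,1) (5,0) (5,2)

Answer: 20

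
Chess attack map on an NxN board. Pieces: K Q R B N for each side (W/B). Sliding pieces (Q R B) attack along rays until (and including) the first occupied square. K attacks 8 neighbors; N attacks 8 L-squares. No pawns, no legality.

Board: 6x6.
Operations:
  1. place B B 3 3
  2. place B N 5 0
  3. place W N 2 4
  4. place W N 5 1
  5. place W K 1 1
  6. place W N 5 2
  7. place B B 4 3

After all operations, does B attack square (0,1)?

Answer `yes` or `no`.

Answer: no

Derivation:
Op 1: place BB@(3,3)
Op 2: place BN@(5,0)
Op 3: place WN@(2,4)
Op 4: place WN@(5,1)
Op 5: place WK@(1,1)
Op 6: place WN@(5,2)
Op 7: place BB@(4,3)
Per-piece attacks for B:
  BB@(3,3): attacks (4,4) (5,5) (4,2) (5,1) (2,4) (2,2) (1,1) [ray(1,-1) blocked at (5,1); ray(-1,1) blocked at (2,4); ray(-1,-1) blocked at (1,1)]
  BB@(4,3): attacks (5,4) (5,2) (3,4) (2,5) (3,2) (2,1) (1,0) [ray(1,-1) blocked at (5,2)]
  BN@(5,0): attacks (4,2) (3,1)
B attacks (0,1): no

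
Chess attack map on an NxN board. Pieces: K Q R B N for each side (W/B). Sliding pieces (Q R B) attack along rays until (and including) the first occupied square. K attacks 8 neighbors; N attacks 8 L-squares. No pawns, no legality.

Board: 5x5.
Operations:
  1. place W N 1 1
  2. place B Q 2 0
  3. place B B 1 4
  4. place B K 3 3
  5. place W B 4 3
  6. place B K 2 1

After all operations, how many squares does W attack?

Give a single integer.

Op 1: place WN@(1,1)
Op 2: place BQ@(2,0)
Op 3: place BB@(1,4)
Op 4: place BK@(3,3)
Op 5: place WB@(4,3)
Op 6: place BK@(2,1)
Per-piece attacks for W:
  WN@(1,1): attacks (2,3) (3,2) (0,3) (3,0)
  WB@(4,3): attacks (3,4) (3,2) (2,1) [ray(-1,-1) blocked at (2,1)]
Union (6 distinct): (0,3) (2,1) (2,3) (3,0) (3,2) (3,4)

Answer: 6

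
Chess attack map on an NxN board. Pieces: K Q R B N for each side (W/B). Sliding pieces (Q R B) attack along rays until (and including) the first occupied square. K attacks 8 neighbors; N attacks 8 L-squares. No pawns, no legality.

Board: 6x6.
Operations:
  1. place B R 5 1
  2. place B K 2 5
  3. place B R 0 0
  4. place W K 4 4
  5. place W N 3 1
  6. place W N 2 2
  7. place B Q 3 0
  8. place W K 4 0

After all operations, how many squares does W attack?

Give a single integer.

Op 1: place BR@(5,1)
Op 2: place BK@(2,5)
Op 3: place BR@(0,0)
Op 4: place WK@(4,4)
Op 5: place WN@(3,1)
Op 6: place WN@(2,2)
Op 7: place BQ@(3,0)
Op 8: place WK@(4,0)
Per-piece attacks for W:
  WN@(2,2): attacks (3,4) (4,3) (1,4) (0,3) (3,0) (4,1) (1,0) (0,1)
  WN@(3,1): attacks (4,3) (5,2) (2,3) (1,2) (5,0) (1,0)
  WK@(4,0): attacks (4,1) (5,0) (3,0) (5,1) (3,1)
  WK@(4,4): attacks (4,5) (4,3) (5,4) (3,4) (5,5) (5,3) (3,5) (3,3)
Union (20 distinct): (0,1) (0,3) (1,0) (1,2) (1,4) (2,3) (3,0) (3,1) (3,3) (3,4) (3,5) (4,1) (4,3) (4,5) (5,0) (5,1) (5,2) (5,3) (5,4) (5,5)

Answer: 20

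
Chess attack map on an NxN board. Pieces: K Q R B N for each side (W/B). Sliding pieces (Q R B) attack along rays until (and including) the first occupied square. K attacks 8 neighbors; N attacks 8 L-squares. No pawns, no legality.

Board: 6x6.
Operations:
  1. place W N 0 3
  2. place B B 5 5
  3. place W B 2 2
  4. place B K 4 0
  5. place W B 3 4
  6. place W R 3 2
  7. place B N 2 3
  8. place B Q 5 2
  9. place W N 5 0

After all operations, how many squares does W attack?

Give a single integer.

Op 1: place WN@(0,3)
Op 2: place BB@(5,5)
Op 3: place WB@(2,2)
Op 4: place BK@(4,0)
Op 5: place WB@(3,4)
Op 6: place WR@(3,2)
Op 7: place BN@(2,3)
Op 8: place BQ@(5,2)
Op 9: place WN@(5,0)
Per-piece attacks for W:
  WN@(0,3): attacks (1,5) (2,4) (1,1) (2,2)
  WB@(2,2): attacks (3,3) (4,4) (5,5) (3,1) (4,0) (1,3) (0,4) (1,1) (0,0) [ray(1,1) blocked at (5,5); ray(1,-1) blocked at (4,0)]
  WR@(3,2): attacks (3,3) (3,4) (3,1) (3,0) (4,2) (5,2) (2,2) [ray(0,1) blocked at (3,4); ray(1,0) blocked at (5,2); ray(-1,0) blocked at (2,2)]
  WB@(3,4): attacks (4,5) (4,3) (5,2) (2,5) (2,3) [ray(1,-1) blocked at (5,2); ray(-1,-1) blocked at (2,3)]
  WN@(5,0): attacks (4,2) (3,1)
Union (20 distinct): (0,0) (0,4) (1,1) (1,3) (1,5) (2,2) (2,3) (2,4) (2,5) (3,0) (3,1) (3,3) (3,4) (4,0) (4,2) (4,3) (4,4) (4,5) (5,2) (5,5)

Answer: 20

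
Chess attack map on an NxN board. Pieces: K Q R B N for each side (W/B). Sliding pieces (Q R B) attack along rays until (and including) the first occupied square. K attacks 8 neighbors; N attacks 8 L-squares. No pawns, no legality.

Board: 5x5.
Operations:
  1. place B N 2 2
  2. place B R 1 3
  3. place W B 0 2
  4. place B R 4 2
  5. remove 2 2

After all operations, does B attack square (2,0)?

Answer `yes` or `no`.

Answer: no

Derivation:
Op 1: place BN@(2,2)
Op 2: place BR@(1,3)
Op 3: place WB@(0,2)
Op 4: place BR@(4,2)
Op 5: remove (2,2)
Per-piece attacks for B:
  BR@(1,3): attacks (1,4) (1,2) (1,1) (1,0) (2,3) (3,3) (4,3) (0,3)
  BR@(4,2): attacks (4,3) (4,4) (4,1) (4,0) (3,2) (2,2) (1,2) (0,2) [ray(-1,0) blocked at (0,2)]
B attacks (2,0): no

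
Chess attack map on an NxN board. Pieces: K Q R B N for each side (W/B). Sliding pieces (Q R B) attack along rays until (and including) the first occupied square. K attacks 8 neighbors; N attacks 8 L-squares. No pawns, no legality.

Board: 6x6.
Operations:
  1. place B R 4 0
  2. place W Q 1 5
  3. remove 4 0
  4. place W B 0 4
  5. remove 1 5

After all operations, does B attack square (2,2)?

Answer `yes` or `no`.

Answer: no

Derivation:
Op 1: place BR@(4,0)
Op 2: place WQ@(1,5)
Op 3: remove (4,0)
Op 4: place WB@(0,4)
Op 5: remove (1,5)
Per-piece attacks for B:
B attacks (2,2): no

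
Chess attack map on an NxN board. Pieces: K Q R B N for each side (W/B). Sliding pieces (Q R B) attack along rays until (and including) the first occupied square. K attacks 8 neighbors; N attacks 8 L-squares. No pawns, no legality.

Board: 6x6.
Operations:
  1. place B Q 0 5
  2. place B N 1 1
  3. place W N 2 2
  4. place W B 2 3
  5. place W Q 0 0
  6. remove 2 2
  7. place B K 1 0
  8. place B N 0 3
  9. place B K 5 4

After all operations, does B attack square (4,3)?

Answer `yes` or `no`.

Answer: yes

Derivation:
Op 1: place BQ@(0,5)
Op 2: place BN@(1,1)
Op 3: place WN@(2,2)
Op 4: place WB@(2,3)
Op 5: place WQ@(0,0)
Op 6: remove (2,2)
Op 7: place BK@(1,0)
Op 8: place BN@(0,3)
Op 9: place BK@(5,4)
Per-piece attacks for B:
  BN@(0,3): attacks (1,5) (2,4) (1,1) (2,2)
  BQ@(0,5): attacks (0,4) (0,3) (1,5) (2,5) (3,5) (4,5) (5,5) (1,4) (2,3) [ray(0,-1) blocked at (0,3); ray(1,-1) blocked at (2,3)]
  BK@(1,0): attacks (1,1) (2,0) (0,0) (2,1) (0,1)
  BN@(1,1): attacks (2,3) (3,2) (0,3) (3,0)
  BK@(5,4): attacks (5,5) (5,3) (4,4) (4,5) (4,3)
B attacks (4,3): yes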